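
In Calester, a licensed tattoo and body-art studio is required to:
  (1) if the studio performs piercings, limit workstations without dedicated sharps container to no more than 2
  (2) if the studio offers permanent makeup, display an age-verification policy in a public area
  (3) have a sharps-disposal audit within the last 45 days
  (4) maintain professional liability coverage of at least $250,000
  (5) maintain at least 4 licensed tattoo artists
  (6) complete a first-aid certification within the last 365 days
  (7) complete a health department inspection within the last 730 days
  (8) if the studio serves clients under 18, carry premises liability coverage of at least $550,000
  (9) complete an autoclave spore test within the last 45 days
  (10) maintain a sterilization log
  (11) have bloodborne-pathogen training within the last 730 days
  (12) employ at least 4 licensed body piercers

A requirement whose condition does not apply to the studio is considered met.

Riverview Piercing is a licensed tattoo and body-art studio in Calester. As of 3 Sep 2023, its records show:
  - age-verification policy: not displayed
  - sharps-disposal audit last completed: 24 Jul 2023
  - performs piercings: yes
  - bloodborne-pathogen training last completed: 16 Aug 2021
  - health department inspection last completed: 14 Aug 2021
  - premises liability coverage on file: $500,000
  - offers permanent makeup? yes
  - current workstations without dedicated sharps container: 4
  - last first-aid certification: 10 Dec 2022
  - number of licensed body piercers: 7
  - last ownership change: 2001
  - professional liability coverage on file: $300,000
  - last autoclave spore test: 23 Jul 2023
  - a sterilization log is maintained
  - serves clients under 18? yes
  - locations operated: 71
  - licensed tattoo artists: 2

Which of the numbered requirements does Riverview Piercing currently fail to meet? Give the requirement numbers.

1, 2, 5, 7, 8, 11

1. condition 'performs piercings' holds; workstations without dedicated sharps container 4 > 2 → not met
2. condition 'offers permanent makeup' holds; age-verification policy absent → not met
3. sharps-disposal audit 41 days ago vs limit 45 → met
4. professional liability coverage $300,000 ≥ $250,000 → met
5. licensed tattoo artists 2 < 4 → not met
6. first-aid certification 267 days ago vs limit 365 → met
7. health department inspection 750 days ago vs limit 730 → not met
8. condition 'serves clients under 18' holds; premises liability coverage $500,000 < $550,000 → not met
9. autoclave spore test 42 days ago vs limit 45 → met
10. sterilization log present → met
11. bloodborne-pathogen training 748 days ago vs limit 730 → not met
12. licensed body piercers 7 ≥ 4 → met
Not met: 1, 2, 5, 7, 8, 11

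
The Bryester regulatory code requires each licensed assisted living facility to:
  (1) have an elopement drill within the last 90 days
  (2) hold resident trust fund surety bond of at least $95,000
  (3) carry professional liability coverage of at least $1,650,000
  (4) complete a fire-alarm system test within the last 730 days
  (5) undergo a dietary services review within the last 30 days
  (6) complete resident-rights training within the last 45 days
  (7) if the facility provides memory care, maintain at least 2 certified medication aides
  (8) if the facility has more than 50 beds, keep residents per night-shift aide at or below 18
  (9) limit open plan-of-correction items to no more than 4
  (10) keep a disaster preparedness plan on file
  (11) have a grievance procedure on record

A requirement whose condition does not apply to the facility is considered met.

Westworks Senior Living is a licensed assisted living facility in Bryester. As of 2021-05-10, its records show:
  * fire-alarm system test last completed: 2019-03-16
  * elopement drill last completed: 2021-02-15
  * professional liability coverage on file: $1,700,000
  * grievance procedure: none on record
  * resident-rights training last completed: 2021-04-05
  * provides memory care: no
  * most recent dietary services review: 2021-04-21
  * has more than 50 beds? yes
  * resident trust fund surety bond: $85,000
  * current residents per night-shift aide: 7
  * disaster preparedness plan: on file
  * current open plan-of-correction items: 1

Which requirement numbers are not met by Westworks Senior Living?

1. elopement drill 84 days ago vs limit 90 → met
2. resident trust fund surety bond $85,000 < $95,000 → not met
3. professional liability coverage $1,700,000 ≥ $1,650,000 → met
4. fire-alarm system test 786 days ago vs limit 730 → not met
5. dietary services review 19 days ago vs limit 30 → met
6. resident-rights training 35 days ago vs limit 45 → met
7. condition 'provides memory care' does not hold → requirement n/a → met
8. condition 'has more than 50 beds' holds; residents per night-shift aide 7 ≤ 18 → met
9. open plan-of-correction items 1 ≤ 4 → met
10. disaster preparedness plan present → met
11. grievance procedure absent → not met
Not met: 2, 4, 11

2, 4, 11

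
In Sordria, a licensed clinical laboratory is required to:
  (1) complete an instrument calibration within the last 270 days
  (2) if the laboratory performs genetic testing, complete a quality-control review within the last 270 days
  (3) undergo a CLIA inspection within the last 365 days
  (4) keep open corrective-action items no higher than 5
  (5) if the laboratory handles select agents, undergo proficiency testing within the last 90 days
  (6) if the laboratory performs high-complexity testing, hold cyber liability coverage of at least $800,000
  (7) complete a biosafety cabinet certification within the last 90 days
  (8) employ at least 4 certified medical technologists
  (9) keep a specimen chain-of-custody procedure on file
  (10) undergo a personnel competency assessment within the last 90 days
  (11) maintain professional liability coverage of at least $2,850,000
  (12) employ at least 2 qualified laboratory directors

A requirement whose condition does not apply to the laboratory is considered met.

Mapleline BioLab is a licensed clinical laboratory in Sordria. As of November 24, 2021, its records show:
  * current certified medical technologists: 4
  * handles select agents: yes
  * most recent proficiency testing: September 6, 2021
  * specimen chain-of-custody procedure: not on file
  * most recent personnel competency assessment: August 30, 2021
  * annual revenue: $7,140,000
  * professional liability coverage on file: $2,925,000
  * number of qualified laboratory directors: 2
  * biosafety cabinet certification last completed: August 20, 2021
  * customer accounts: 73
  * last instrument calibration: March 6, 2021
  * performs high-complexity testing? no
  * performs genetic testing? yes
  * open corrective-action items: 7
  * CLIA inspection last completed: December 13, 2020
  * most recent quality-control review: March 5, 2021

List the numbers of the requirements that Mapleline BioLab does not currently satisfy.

4, 7, 9

1. instrument calibration 263 days ago vs limit 270 → met
2. condition 'performs genetic testing' holds; quality-control review 264 days ago vs limit 270 → met
3. CLIA inspection 346 days ago vs limit 365 → met
4. open corrective-action items 7 > 5 → not met
5. condition 'handles select agents' holds; proficiency testing 79 days ago vs limit 90 → met
6. condition 'performs high-complexity testing' does not hold → requirement n/a → met
7. biosafety cabinet certification 96 days ago vs limit 90 → not met
8. certified medical technologists 4 ≥ 4 → met
9. specimen chain-of-custody procedure absent → not met
10. personnel competency assessment 86 days ago vs limit 90 → met
11. professional liability coverage $2,925,000 ≥ $2,850,000 → met
12. qualified laboratory directors 2 ≥ 2 → met
Not met: 4, 7, 9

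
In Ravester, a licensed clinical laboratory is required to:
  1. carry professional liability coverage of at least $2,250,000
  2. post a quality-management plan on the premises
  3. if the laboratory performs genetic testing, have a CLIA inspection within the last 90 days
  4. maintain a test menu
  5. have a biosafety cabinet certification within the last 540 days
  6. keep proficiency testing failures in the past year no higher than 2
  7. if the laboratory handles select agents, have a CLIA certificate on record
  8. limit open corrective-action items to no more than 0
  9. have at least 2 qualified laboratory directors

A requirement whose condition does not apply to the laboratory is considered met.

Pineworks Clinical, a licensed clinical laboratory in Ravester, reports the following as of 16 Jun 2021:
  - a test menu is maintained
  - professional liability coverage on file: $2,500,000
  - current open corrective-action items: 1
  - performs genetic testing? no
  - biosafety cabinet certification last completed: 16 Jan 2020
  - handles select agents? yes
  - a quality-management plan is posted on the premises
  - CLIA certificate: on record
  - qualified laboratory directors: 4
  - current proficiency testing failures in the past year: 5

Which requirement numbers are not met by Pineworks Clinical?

1. professional liability coverage $2,500,000 ≥ $2,250,000 → met
2. quality-management plan present → met
3. condition 'performs genetic testing' does not hold → requirement n/a → met
4. test menu present → met
5. biosafety cabinet certification 517 days ago vs limit 540 → met
6. proficiency testing failures in the past year 5 > 2 → not met
7. condition 'handles select agents' holds; CLIA certificate present → met
8. open corrective-action items 1 > 0 → not met
9. qualified laboratory directors 4 ≥ 2 → met
Not met: 6, 8

6, 8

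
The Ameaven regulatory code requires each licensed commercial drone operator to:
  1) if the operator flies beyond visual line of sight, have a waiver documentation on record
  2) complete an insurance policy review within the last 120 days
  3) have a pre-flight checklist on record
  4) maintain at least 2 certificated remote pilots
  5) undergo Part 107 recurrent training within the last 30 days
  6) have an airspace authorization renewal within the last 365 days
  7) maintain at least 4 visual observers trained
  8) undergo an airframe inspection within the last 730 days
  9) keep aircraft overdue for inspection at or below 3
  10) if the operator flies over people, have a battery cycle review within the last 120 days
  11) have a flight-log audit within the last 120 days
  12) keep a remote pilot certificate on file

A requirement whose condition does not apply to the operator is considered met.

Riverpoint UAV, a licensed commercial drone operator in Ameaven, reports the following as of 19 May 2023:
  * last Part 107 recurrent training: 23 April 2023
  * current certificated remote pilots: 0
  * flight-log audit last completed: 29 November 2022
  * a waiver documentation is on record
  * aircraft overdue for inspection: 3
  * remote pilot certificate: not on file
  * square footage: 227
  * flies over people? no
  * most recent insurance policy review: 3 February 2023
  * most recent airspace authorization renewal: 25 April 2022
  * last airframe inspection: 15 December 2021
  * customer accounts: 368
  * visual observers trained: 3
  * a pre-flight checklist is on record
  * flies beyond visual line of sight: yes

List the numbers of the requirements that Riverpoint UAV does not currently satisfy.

4, 6, 7, 11, 12

1. condition 'flies beyond visual line of sight' holds; waiver documentation present → met
2. insurance policy review 105 days ago vs limit 120 → met
3. pre-flight checklist present → met
4. certificated remote pilots 0 < 2 → not met
5. Part 107 recurrent training 26 days ago vs limit 30 → met
6. airspace authorization renewal 389 days ago vs limit 365 → not met
7. visual observers trained 3 < 4 → not met
8. airframe inspection 520 days ago vs limit 730 → met
9. aircraft overdue for inspection 3 ≤ 3 → met
10. condition 'flies over people' does not hold → requirement n/a → met
11. flight-log audit 171 days ago vs limit 120 → not met
12. remote pilot certificate absent → not met
Not met: 4, 6, 7, 11, 12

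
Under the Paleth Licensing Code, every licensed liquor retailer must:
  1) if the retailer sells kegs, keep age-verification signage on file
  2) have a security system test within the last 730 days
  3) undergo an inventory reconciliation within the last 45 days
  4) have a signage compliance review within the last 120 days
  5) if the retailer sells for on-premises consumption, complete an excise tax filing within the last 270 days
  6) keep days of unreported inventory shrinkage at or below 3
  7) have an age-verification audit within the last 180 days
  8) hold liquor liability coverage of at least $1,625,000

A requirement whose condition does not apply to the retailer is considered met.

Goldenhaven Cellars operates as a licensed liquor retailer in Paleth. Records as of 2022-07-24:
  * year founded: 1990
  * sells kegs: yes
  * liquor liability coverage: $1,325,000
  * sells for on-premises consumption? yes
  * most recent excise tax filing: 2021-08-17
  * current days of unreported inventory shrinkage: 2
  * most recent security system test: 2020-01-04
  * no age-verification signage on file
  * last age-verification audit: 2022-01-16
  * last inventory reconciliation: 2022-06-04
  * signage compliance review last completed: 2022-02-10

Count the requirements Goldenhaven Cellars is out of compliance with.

1. condition 'sells kegs' holds; age-verification signage absent → not met
2. security system test 932 days ago vs limit 730 → not met
3. inventory reconciliation 50 days ago vs limit 45 → not met
4. signage compliance review 164 days ago vs limit 120 → not met
5. condition 'sells for on-premises consumption' holds; excise tax filing 341 days ago vs limit 270 → not met
6. days of unreported inventory shrinkage 2 ≤ 3 → met
7. age-verification audit 189 days ago vs limit 180 → not met
8. liquor liability coverage $1,325,000 < $1,625,000 → not met
Not met: 7 of 8

7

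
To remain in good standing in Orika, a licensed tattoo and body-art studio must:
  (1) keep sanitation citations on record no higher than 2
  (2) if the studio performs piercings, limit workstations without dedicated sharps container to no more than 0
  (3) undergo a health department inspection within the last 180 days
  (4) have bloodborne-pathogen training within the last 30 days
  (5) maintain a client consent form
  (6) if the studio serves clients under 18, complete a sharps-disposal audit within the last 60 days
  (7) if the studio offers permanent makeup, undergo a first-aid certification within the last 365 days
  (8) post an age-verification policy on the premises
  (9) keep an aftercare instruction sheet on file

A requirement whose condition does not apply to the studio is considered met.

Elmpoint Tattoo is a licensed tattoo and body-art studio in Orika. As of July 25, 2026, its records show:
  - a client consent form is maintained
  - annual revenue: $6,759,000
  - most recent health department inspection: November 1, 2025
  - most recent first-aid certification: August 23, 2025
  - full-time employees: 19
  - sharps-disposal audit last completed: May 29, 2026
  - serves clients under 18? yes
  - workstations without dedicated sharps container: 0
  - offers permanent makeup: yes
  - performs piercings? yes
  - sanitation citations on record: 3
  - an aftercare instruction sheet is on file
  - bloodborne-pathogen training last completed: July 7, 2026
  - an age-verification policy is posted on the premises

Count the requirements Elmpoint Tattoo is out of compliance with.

2

1. sanitation citations on record 3 > 2 → not met
2. condition 'performs piercings' holds; workstations without dedicated sharps container 0 ≤ 0 → met
3. health department inspection 266 days ago vs limit 180 → not met
4. bloodborne-pathogen training 18 days ago vs limit 30 → met
5. client consent form present → met
6. condition 'serves clients under 18' holds; sharps-disposal audit 57 days ago vs limit 60 → met
7. condition 'offers permanent makeup' holds; first-aid certification 336 days ago vs limit 365 → met
8. age-verification policy present → met
9. aftercare instruction sheet present → met
Not met: 2 of 9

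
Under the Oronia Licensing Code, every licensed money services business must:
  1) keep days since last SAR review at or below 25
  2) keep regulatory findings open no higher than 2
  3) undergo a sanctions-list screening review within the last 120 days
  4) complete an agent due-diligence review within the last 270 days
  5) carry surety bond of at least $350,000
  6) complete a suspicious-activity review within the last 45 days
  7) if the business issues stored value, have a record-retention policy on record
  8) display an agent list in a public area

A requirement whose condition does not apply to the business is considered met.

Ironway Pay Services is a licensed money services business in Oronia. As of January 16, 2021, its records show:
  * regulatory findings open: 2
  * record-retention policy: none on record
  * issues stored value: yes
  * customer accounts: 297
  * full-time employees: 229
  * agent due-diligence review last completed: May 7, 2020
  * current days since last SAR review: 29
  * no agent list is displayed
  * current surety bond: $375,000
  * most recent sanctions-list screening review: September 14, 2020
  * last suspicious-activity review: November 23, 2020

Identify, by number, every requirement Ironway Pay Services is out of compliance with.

1, 3, 6, 7, 8

1. days since last SAR review 29 > 25 → not met
2. regulatory findings open 2 ≤ 2 → met
3. sanctions-list screening review 124 days ago vs limit 120 → not met
4. agent due-diligence review 254 days ago vs limit 270 → met
5. surety bond $375,000 ≥ $350,000 → met
6. suspicious-activity review 54 days ago vs limit 45 → not met
7. condition 'issues stored value' holds; record-retention policy absent → not met
8. agent list absent → not met
Not met: 1, 3, 6, 7, 8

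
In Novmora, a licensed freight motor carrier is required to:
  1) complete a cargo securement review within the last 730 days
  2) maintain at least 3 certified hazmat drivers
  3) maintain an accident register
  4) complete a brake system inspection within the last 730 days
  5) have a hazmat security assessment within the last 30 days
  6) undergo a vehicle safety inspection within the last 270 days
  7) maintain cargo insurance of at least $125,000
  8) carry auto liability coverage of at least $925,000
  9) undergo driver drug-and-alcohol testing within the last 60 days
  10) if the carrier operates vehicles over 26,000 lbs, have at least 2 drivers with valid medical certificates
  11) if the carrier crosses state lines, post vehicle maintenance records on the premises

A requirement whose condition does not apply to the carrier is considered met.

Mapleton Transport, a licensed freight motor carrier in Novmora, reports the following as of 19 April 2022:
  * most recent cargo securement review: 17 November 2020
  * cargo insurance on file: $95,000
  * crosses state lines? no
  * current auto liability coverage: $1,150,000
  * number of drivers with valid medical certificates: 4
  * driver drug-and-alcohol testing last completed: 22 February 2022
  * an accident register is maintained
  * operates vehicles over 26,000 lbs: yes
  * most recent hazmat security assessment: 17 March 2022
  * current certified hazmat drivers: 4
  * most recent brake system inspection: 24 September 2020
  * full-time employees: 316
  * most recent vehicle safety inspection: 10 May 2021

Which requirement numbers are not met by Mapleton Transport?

1. cargo securement review 518 days ago vs limit 730 → met
2. certified hazmat drivers 4 ≥ 3 → met
3. accident register present → met
4. brake system inspection 572 days ago vs limit 730 → met
5. hazmat security assessment 33 days ago vs limit 30 → not met
6. vehicle safety inspection 344 days ago vs limit 270 → not met
7. cargo insurance $95,000 < $125,000 → not met
8. auto liability coverage $1,150,000 ≥ $925,000 → met
9. driver drug-and-alcohol testing 56 days ago vs limit 60 → met
10. condition 'operates vehicles over 26,000 lbs' holds; drivers with valid medical certificates 4 ≥ 2 → met
11. condition 'crosses state lines' does not hold → requirement n/a → met
Not met: 5, 6, 7

5, 6, 7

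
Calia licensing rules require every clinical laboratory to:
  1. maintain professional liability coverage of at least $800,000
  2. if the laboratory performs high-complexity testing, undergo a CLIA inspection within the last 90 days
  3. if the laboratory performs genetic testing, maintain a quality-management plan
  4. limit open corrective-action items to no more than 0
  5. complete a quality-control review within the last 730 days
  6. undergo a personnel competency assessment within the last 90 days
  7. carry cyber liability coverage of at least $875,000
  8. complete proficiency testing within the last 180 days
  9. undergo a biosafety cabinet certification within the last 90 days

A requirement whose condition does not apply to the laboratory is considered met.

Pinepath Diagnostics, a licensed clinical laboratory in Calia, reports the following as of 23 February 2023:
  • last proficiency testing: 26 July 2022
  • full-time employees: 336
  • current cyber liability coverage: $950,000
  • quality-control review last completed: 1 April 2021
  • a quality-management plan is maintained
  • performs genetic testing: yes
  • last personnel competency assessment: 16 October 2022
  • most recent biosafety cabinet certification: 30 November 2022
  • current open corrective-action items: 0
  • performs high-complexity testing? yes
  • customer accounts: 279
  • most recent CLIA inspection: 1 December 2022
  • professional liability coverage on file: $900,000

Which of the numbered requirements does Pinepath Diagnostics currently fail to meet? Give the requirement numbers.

6, 8

1. professional liability coverage $900,000 ≥ $800,000 → met
2. condition 'performs high-complexity testing' holds; CLIA inspection 84 days ago vs limit 90 → met
3. condition 'performs genetic testing' holds; quality-management plan present → met
4. open corrective-action items 0 ≤ 0 → met
5. quality-control review 693 days ago vs limit 730 → met
6. personnel competency assessment 130 days ago vs limit 90 → not met
7. cyber liability coverage $950,000 ≥ $875,000 → met
8. proficiency testing 212 days ago vs limit 180 → not met
9. biosafety cabinet certification 85 days ago vs limit 90 → met
Not met: 6, 8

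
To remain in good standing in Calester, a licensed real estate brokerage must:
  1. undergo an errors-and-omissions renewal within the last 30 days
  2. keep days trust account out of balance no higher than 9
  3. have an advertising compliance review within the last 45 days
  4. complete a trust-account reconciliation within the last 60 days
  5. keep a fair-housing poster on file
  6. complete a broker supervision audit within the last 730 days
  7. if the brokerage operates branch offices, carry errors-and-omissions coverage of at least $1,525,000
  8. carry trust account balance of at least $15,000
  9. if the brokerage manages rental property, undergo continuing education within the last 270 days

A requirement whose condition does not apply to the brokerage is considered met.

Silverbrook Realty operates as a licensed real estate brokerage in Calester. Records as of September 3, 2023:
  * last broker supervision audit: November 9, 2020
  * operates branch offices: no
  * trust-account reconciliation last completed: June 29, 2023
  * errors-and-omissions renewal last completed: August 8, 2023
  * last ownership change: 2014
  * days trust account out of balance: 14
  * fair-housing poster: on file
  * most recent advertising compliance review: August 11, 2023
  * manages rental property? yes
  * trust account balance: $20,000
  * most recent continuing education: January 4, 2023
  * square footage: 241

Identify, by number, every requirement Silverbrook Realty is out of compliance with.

1. errors-and-omissions renewal 26 days ago vs limit 30 → met
2. days trust account out of balance 14 > 9 → not met
3. advertising compliance review 23 days ago vs limit 45 → met
4. trust-account reconciliation 66 days ago vs limit 60 → not met
5. fair-housing poster present → met
6. broker supervision audit 1028 days ago vs limit 730 → not met
7. condition 'operates branch offices' does not hold → requirement n/a → met
8. trust account balance $20,000 ≥ $15,000 → met
9. condition 'manages rental property' holds; continuing education 242 days ago vs limit 270 → met
Not met: 2, 4, 6

2, 4, 6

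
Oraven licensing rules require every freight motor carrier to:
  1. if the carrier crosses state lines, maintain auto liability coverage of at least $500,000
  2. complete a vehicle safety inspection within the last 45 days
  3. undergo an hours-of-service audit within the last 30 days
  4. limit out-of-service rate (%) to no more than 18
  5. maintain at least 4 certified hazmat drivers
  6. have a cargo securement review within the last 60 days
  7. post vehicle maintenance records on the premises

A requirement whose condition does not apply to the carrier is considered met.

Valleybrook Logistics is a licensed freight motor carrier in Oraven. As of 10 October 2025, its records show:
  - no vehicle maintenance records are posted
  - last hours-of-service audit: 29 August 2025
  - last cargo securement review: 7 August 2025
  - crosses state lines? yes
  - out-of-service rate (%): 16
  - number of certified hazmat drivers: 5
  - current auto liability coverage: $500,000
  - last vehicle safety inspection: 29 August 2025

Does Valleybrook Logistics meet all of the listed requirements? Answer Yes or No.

1. condition 'crosses state lines' holds; auto liability coverage $500,000 ≥ $500,000 → met
2. vehicle safety inspection 42 days ago vs limit 45 → met
3. hours-of-service audit 42 days ago vs limit 30 → not met
4. out-of-service rate (%) 16 ≤ 18 → met
5. certified hazmat drivers 5 ≥ 4 → met
6. cargo securement review 64 days ago vs limit 60 → not met
7. vehicle maintenance records absent → not met
Not met: 3, 6, 7

No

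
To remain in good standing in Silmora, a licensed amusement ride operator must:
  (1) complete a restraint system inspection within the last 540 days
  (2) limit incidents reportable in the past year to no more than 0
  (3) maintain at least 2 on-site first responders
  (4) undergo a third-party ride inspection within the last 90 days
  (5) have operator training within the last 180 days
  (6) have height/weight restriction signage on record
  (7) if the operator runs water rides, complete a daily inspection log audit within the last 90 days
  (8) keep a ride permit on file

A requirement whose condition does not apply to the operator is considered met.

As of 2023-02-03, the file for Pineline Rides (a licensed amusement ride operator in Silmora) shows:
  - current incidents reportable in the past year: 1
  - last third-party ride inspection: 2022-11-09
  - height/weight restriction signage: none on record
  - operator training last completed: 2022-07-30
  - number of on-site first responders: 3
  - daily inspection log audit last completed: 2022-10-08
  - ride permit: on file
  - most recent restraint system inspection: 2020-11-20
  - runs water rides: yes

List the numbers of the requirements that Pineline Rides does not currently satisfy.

1. restraint system inspection 805 days ago vs limit 540 → not met
2. incidents reportable in the past year 1 > 0 → not met
3. on-site first responders 3 ≥ 2 → met
4. third-party ride inspection 86 days ago vs limit 90 → met
5. operator training 188 days ago vs limit 180 → not met
6. height/weight restriction signage absent → not met
7. condition 'runs water rides' holds; daily inspection log audit 118 days ago vs limit 90 → not met
8. ride permit present → met
Not met: 1, 2, 5, 6, 7

1, 2, 5, 6, 7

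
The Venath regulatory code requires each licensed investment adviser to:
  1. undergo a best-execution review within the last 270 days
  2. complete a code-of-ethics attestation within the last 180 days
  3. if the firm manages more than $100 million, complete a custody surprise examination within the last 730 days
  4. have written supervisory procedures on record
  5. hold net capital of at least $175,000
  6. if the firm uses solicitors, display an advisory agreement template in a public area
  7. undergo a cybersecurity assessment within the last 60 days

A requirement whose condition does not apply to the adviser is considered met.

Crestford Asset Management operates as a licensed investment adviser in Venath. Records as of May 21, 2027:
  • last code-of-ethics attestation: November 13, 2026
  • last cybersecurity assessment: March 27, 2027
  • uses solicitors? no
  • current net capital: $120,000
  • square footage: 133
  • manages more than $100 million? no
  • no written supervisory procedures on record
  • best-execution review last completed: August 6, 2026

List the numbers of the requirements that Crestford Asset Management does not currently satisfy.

1, 2, 4, 5

1. best-execution review 288 days ago vs limit 270 → not met
2. code-of-ethics attestation 189 days ago vs limit 180 → not met
3. condition 'manages more than $100 million' does not hold → requirement n/a → met
4. written supervisory procedures absent → not met
5. net capital $120,000 < $175,000 → not met
6. condition 'uses solicitors' does not hold → requirement n/a → met
7. cybersecurity assessment 55 days ago vs limit 60 → met
Not met: 1, 2, 4, 5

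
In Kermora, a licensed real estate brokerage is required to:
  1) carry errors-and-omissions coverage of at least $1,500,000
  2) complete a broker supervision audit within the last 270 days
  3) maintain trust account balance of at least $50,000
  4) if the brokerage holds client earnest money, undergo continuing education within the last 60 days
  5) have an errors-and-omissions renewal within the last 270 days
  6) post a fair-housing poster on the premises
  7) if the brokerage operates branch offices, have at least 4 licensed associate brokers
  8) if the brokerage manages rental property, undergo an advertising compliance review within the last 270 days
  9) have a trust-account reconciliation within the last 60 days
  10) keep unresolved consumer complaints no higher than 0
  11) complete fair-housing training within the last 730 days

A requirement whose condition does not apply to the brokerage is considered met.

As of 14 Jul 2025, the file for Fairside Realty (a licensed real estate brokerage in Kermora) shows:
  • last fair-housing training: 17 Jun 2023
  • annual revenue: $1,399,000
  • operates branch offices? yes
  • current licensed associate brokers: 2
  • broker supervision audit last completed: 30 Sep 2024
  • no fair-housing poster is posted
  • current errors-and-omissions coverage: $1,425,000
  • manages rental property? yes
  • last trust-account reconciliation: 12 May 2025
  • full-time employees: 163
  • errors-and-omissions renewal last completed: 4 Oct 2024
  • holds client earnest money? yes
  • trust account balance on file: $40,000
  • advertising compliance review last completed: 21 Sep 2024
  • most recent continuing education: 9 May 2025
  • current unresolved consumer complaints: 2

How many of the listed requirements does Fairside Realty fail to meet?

11

1. errors-and-omissions coverage $1,425,000 < $1,500,000 → not met
2. broker supervision audit 287 days ago vs limit 270 → not met
3. trust account balance $40,000 < $50,000 → not met
4. condition 'holds client earnest money' holds; continuing education 66 days ago vs limit 60 → not met
5. errors-and-omissions renewal 283 days ago vs limit 270 → not met
6. fair-housing poster absent → not met
7. condition 'operates branch offices' holds; licensed associate brokers 2 < 4 → not met
8. condition 'manages rental property' holds; advertising compliance review 296 days ago vs limit 270 → not met
9. trust-account reconciliation 63 days ago vs limit 60 → not met
10. unresolved consumer complaints 2 > 0 → not met
11. fair-housing training 758 days ago vs limit 730 → not met
Not met: 11 of 11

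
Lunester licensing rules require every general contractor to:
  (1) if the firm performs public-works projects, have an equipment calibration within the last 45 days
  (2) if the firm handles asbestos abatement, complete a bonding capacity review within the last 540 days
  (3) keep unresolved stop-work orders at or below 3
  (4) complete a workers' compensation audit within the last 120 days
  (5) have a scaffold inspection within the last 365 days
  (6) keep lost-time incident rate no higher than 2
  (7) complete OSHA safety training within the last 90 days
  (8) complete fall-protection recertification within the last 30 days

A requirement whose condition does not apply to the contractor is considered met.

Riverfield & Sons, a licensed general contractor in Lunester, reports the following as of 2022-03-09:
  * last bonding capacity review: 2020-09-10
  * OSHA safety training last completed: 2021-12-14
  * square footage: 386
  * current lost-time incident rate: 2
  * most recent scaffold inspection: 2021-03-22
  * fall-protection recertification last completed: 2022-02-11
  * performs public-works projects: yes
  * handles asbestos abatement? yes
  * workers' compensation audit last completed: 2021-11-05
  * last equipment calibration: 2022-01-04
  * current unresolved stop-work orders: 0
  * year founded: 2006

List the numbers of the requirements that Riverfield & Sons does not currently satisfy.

1. condition 'performs public-works projects' holds; equipment calibration 64 days ago vs limit 45 → not met
2. condition 'handles asbestos abatement' holds; bonding capacity review 545 days ago vs limit 540 → not met
3. unresolved stop-work orders 0 ≤ 3 → met
4. workers' compensation audit 124 days ago vs limit 120 → not met
5. scaffold inspection 352 days ago vs limit 365 → met
6. lost-time incident rate 2 ≤ 2 → met
7. OSHA safety training 85 days ago vs limit 90 → met
8. fall-protection recertification 26 days ago vs limit 30 → met
Not met: 1, 2, 4

1, 2, 4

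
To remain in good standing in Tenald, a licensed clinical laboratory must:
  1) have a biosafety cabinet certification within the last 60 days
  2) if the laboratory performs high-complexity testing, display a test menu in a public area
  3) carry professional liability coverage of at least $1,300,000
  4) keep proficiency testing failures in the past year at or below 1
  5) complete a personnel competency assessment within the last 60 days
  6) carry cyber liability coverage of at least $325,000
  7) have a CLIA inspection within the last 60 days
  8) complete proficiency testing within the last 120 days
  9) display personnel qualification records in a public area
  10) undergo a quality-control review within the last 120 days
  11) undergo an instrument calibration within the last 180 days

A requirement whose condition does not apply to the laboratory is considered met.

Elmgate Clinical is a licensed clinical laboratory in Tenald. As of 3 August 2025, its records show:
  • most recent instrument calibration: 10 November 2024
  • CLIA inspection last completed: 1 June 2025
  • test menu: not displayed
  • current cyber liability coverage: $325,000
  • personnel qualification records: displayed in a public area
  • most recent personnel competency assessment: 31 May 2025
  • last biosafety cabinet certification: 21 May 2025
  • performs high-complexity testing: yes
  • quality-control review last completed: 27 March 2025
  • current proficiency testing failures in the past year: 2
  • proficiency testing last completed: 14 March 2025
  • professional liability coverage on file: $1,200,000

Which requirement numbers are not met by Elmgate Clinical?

1, 2, 3, 4, 5, 7, 8, 10, 11

1. biosafety cabinet certification 74 days ago vs limit 60 → not met
2. condition 'performs high-complexity testing' holds; test menu absent → not met
3. professional liability coverage $1,200,000 < $1,300,000 → not met
4. proficiency testing failures in the past year 2 > 1 → not met
5. personnel competency assessment 64 days ago vs limit 60 → not met
6. cyber liability coverage $325,000 ≥ $325,000 → met
7. CLIA inspection 63 days ago vs limit 60 → not met
8. proficiency testing 142 days ago vs limit 120 → not met
9. personnel qualification records present → met
10. quality-control review 129 days ago vs limit 120 → not met
11. instrument calibration 266 days ago vs limit 180 → not met
Not met: 1, 2, 3, 4, 5, 7, 8, 10, 11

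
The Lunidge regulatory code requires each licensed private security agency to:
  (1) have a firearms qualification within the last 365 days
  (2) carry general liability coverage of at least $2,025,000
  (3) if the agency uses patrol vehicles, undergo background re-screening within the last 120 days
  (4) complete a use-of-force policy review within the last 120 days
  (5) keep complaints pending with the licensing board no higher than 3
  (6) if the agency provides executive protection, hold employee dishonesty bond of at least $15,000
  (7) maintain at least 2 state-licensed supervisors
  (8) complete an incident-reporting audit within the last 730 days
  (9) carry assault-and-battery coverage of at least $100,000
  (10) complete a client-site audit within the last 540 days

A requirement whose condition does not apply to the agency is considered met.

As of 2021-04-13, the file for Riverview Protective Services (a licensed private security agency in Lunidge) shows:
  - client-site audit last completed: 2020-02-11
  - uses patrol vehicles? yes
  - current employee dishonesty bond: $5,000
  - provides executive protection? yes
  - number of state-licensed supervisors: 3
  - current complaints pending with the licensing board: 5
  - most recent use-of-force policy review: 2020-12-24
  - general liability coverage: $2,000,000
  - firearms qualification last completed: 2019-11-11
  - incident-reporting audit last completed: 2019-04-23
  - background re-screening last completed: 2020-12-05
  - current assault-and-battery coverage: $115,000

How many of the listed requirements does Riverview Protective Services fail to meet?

5

1. firearms qualification 519 days ago vs limit 365 → not met
2. general liability coverage $2,000,000 < $2,025,000 → not met
3. condition 'uses patrol vehicles' holds; background re-screening 129 days ago vs limit 120 → not met
4. use-of-force policy review 110 days ago vs limit 120 → met
5. complaints pending with the licensing board 5 > 3 → not met
6. condition 'provides executive protection' holds; employee dishonesty bond $5,000 < $15,000 → not met
7. state-licensed supervisors 3 ≥ 2 → met
8. incident-reporting audit 721 days ago vs limit 730 → met
9. assault-and-battery coverage $115,000 ≥ $100,000 → met
10. client-site audit 427 days ago vs limit 540 → met
Not met: 5 of 10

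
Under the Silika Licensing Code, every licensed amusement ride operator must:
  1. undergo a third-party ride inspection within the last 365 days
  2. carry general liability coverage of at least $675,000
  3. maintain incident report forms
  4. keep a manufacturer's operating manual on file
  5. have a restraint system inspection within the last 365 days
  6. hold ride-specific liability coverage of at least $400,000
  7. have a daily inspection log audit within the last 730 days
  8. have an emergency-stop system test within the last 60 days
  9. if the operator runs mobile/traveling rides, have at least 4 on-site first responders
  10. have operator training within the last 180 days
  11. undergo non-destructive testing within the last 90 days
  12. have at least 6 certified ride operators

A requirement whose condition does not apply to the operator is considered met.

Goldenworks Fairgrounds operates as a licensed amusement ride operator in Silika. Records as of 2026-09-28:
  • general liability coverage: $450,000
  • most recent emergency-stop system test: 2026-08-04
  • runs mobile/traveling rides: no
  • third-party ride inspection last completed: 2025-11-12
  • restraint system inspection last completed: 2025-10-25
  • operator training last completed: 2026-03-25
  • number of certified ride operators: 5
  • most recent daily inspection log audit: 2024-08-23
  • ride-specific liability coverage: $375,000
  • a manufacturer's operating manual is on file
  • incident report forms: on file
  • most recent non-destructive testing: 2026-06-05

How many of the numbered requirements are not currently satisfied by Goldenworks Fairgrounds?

1. third-party ride inspection 320 days ago vs limit 365 → met
2. general liability coverage $450,000 < $675,000 → not met
3. incident report forms present → met
4. manufacturer's operating manual present → met
5. restraint system inspection 338 days ago vs limit 365 → met
6. ride-specific liability coverage $375,000 < $400,000 → not met
7. daily inspection log audit 766 days ago vs limit 730 → not met
8. emergency-stop system test 55 days ago vs limit 60 → met
9. condition 'runs mobile/traveling rides' does not hold → requirement n/a → met
10. operator training 187 days ago vs limit 180 → not met
11. non-destructive testing 115 days ago vs limit 90 → not met
12. certified ride operators 5 < 6 → not met
Not met: 6 of 12

6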